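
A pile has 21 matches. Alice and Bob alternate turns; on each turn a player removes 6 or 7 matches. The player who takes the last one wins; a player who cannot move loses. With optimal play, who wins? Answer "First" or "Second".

Mark each pile size as W (mover wins) or L (mover loses):
i:   0  1  2  3  4  5  6  7  8  9 10 11 12 13 14 15 16 17 18 19 20 21
     L  L  L  L  L  L  W  W  W  W  W  W  W  L  L  L  L  L  L  W  W  W
Position 21 is W, so the first player wins.

First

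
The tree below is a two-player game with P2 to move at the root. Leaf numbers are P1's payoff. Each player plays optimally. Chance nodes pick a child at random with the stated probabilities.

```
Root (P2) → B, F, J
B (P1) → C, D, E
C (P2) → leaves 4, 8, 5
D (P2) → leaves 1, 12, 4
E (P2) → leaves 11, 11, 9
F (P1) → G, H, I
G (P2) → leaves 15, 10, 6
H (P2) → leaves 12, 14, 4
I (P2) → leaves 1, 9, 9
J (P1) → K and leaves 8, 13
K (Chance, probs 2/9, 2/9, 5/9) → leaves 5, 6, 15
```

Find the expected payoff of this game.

C (P2): min(4, 8, 5) = 4
D (P2): min(1, 12, 4) = 1
E (P2): min(11, 11, 9) = 9
B (P1): max(4, 1, 9) = 9
G (P2): min(15, 10, 6) = 6
H (P2): min(12, 14, 4) = 4
I (P2): min(1, 9, 9) = 1
F (P1): max(6, 4, 1) = 6
K (Chance): 2/9·5 + 2/9·6 + 5/9·15 = 10.78
J (P1): max(10.78, 8, 13) = 13
Root (P2): min(9, 6, 13) = 6

6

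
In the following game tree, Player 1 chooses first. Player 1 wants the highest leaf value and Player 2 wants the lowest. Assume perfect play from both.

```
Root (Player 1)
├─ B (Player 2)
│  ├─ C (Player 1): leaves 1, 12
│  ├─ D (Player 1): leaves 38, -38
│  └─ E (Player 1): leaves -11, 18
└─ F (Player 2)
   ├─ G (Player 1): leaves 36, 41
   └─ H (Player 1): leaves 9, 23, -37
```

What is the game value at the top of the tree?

C (Player 1): max(1, 12) = 12
D (Player 1): max(38, -38) = 38
E (Player 1): max(-11, 18) = 18
B (Player 2): min(12, 38, 18) = 12
G (Player 1): max(36, 41) = 41
H (Player 1): max(9, 23, -37) = 23
F (Player 2): min(41, 23) = 23
Root (Player 1): max(12, 23) = 23

23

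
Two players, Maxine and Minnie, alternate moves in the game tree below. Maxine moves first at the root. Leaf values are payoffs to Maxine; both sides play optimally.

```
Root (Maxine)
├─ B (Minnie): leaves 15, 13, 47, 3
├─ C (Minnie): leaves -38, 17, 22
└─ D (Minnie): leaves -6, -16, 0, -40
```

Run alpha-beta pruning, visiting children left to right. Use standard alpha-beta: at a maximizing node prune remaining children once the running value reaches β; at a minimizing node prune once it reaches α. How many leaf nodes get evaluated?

6

B [α=-∞,β=+∞]: v=3
C [α=3,β=+∞]: v=-38 after child 1 ≤ α → α-cutoff, skip 2
D [α=3,β=+∞]: v=-6 after child 1 ≤ α → α-cutoff, skip 3
Root [α=-∞,β=+∞]: v=3
Leaves evaluated: 6 of 11.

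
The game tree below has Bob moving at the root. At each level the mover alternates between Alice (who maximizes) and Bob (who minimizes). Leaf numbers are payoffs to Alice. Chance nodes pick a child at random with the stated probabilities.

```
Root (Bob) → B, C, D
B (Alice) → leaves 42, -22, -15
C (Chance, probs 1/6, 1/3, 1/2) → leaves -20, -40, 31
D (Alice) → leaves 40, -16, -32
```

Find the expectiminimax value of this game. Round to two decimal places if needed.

B (Alice): max(42, -22, -15) = 42
C (Chance): 1/6·-20 + 1/3·-40 + 1/2·31 = -1.17
D (Alice): max(40, -16, -32) = 40
Root (Bob): min(42, -1.17, 40) = -1.17

-1.17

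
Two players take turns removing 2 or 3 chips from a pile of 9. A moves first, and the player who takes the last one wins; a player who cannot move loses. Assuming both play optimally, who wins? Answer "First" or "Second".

First

Mark each pile size as W (mover wins) or L (mover loses):
i:   0  1  2  3  4  5  6  7  8  9
     L  L  W  W  W  L  L  W  W  W
Position 9 is W, so the first player wins.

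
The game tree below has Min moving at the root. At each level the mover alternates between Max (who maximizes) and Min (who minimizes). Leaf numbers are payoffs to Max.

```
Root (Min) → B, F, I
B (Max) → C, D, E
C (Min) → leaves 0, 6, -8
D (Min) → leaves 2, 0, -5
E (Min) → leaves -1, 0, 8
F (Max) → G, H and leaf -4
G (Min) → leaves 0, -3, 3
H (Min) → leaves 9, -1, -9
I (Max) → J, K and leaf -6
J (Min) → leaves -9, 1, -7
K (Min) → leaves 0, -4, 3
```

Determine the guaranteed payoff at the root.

C (Min): min(0, 6, -8) = -8
D (Min): min(2, 0, -5) = -5
E (Min): min(-1, 0, 8) = -1
B (Max): max(-8, -5, -1) = -1
G (Min): min(0, -3, 3) = -3
H (Min): min(9, -1, -9) = -9
F (Max): max(-3, -9, -4) = -3
J (Min): min(-9, 1, -7) = -9
K (Min): min(0, -4, 3) = -4
I (Max): max(-9, -4, -6) = -4
Root (Min): min(-1, -3, -4) = -4

-4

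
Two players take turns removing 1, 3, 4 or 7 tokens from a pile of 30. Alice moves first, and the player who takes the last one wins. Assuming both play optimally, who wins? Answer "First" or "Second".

W/L table (W = player to move can force a win):
i:   0  1  2  3  4  5  6  7  8  9 10 11 12 13 14 15 16 17 18 19 20 21 22 23 24 25 26 27 28 29 30
     L  W  L  W  W  W  W  W  L  W  L  W  W  W  W  W  L  W  L  W  W  W  W  W  L  W  L  W  W  W  W
Position 30 is W, so the first player wins.

First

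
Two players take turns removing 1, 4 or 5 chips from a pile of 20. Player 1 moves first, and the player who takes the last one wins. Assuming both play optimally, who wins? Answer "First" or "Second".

Positions where the player to move wins (W) vs loses (L):
i:   0  1  2  3  4  5  6  7  8  9 10 11 12 13 14 15 16 17 18 19 20
     L  W  L  W  W  W  W  W  L  W  L  W  W  W  W  W  L  W  L  W  W
Position 20 is W, so the first player wins.

First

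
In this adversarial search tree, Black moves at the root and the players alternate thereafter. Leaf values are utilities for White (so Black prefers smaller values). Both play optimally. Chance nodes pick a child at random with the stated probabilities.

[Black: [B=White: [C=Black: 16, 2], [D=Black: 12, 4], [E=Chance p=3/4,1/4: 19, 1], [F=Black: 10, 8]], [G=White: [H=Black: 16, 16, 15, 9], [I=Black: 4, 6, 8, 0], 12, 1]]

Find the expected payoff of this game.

C (Black): min(16, 2) = 2
D (Black): min(12, 4) = 4
E (Chance): 3/4·19 + 1/4·1 = 14.5
F (Black): min(10, 8) = 8
B (White): max(2, 4, 14.5, 8) = 14.5
H (Black): min(16, 16, 15, 9) = 9
I (Black): min(4, 6, 8, 0) = 0
G (White): max(9, 0, 12, 1) = 12
Root (Black): min(14.5, 12) = 12

12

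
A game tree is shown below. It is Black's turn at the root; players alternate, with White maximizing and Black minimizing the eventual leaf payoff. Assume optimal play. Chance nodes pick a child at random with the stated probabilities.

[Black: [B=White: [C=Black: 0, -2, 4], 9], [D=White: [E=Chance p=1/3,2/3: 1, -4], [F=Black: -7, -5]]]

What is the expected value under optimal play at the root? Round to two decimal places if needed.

C (Black): min(0, -2, 4) = -2
B (White): max(-2, 9) = 9
E (Chance): 1/3·1 + 2/3·-4 = -2.33
F (Black): min(-7, -5) = -7
D (White): max(-2.33, -7) = -2.33
Root (Black): min(9, -2.33) = -2.33

-2.33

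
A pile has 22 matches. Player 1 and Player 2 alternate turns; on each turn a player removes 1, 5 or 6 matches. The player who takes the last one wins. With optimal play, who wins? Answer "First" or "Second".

Mark each pile size as W (mover wins) or L (mover loses):
i:   0  1  2  3  4  5  6  7  8  9 10 11 12 13 14 15 16 17 18 19 20 21 22
     L  W  L  W  L  W  W  W  W  W  W  L  W  L  W  L  W  W  W  W  W  W  L
Position 22 is L, so the second player wins.

Second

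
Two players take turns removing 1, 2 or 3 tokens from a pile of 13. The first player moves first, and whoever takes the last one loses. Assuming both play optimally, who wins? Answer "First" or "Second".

Compute winning (W) and losing (L) positions by backward induction:
i:   0  1  2  3  4  5  6  7  8  9 10 11 12 13
     W  L  W  W  W  L  W  W  W  L  W  W  W  L
Position 13 is L, so the second player wins.

Second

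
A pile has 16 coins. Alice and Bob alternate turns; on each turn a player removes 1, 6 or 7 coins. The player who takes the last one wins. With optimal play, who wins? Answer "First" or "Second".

Second

i:   0  1  2  3  4  5  6  7  8  9 10 11 12 13 14 15 16
     L  W  L  W  L  W  W  W  W  W  W  W  L  W  L  W  L
Position 16 is L, so the second player wins.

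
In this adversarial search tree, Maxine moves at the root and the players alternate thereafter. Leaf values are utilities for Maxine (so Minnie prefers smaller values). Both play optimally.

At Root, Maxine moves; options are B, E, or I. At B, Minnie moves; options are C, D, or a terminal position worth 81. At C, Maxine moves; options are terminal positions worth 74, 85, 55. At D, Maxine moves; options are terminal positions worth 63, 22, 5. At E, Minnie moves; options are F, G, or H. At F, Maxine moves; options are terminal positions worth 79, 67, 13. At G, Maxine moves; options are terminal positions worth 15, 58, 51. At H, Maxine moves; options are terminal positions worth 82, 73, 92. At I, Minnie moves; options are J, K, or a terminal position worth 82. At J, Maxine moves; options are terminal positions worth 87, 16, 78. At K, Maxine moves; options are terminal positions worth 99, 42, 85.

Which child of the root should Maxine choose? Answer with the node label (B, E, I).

I

C (Maxine): max(74, 85, 55) = 85
D (Maxine): max(63, 22, 5) = 63
B (Minnie): min(85, 63, 81) = 63
F (Maxine): max(79, 67, 13) = 79
G (Maxine): max(15, 58, 51) = 58
H (Maxine): max(82, 73, 92) = 92
E (Minnie): min(79, 58, 92) = 58
J (Maxine): max(87, 16, 78) = 87
K (Maxine): max(99, 42, 85) = 99
I (Minnie): min(87, 99, 82) = 82
Root (Maxine): max(63, 58, 82) = 82
Maxine picks the child with the highest value: I (value 82).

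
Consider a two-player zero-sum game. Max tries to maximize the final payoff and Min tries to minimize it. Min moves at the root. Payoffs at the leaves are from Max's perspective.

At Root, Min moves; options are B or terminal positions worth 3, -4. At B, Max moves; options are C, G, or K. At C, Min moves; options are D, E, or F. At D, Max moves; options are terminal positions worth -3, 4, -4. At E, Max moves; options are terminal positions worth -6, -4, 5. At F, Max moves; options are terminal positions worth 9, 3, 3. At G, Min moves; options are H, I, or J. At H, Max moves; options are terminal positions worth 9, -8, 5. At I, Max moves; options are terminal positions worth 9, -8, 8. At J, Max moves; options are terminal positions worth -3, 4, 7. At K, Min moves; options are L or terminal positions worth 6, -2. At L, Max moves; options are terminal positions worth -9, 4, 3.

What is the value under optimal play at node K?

-2

L: max(-9, 4, 3) = 4
K: min(4, 6, -2) = -2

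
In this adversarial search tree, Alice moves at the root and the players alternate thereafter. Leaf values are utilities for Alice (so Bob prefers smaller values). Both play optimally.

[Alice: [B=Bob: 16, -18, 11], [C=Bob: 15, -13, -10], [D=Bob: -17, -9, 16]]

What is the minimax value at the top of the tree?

-13

B (Bob): min(16, -18, 11) = -18
C (Bob): min(15, -13, -10) = -13
D (Bob): min(-17, -9, 16) = -17
Root (Alice): max(-18, -13, -17) = -13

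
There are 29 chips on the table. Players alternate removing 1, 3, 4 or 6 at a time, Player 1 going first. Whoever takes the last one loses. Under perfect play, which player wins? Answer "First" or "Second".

Positions where the player to move wins (W) vs loses (L):
i:   0  1  2  3  4  5  6  7  8  9 10 11 12 13 14 15 16 17 18 19 20 21 22 23 24 25 26 27 28 29
     W  L  W  L  W  W  W  W  L  W  L  W  W  W  W  L  W  L  W  W  W  W  L  W  L  W  W  W  W  L
Position 29 is L, so the second player wins.

Second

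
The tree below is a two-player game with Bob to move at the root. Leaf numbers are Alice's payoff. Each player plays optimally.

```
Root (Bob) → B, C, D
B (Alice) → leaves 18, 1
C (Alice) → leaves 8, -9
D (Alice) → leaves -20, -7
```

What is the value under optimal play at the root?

B (Alice): max(18, 1) = 18
C (Alice): max(8, -9) = 8
D (Alice): max(-20, -7) = -7
Root (Bob): min(18, 8, -7) = -7

-7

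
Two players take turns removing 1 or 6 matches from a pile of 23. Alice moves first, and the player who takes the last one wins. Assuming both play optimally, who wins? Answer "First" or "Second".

Positions where the player to move wins (W) vs loses (L):
i:   0  1  2  3  4  5  6  7  8  9 10 11 12 13 14 15 16 17 18 19 20 21 22 23
     L  W  L  W  L  W  W  L  W  L  W  L  W  W  L  W  L  W  L  W  W  L  W  L
Position 23 is L, so the second player wins.

Second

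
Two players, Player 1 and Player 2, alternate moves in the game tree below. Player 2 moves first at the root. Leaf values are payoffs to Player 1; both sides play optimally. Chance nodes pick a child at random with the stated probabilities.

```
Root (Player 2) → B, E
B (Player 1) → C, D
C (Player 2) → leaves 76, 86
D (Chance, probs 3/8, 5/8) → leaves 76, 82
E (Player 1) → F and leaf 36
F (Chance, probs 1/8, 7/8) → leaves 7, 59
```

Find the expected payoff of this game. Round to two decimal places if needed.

52.5

C (Player 2): min(76, 86) = 76
D (Chance): 3/8·76 + 5/8·82 = 79.75
B (Player 1): max(76, 79.75) = 79.75
F (Chance): 1/8·7 + 7/8·59 = 52.5
E (Player 1): max(52.5, 36) = 52.5
Root (Player 2): min(79.75, 52.5) = 52.5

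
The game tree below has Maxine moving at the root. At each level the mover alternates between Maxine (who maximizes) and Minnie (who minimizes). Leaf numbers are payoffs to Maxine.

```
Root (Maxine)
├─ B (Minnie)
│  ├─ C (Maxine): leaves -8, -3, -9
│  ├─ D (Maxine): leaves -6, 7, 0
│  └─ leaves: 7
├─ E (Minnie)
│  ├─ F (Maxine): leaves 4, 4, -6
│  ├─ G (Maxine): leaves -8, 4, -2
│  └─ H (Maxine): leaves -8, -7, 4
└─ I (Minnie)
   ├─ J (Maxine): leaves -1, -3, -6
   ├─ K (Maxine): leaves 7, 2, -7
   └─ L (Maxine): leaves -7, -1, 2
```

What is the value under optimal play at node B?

C: max(-8, -3, -9) = -3
D: max(-6, 7, 0) = 7
B: min(-3, 7, 7) = -3

-3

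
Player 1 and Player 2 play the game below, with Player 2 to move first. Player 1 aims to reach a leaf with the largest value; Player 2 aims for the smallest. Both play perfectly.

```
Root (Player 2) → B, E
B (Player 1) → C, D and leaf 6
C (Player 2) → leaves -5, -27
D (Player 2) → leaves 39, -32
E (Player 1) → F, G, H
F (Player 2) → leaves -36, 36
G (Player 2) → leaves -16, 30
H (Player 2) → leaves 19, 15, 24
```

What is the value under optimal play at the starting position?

C (Player 2): min(-5, -27) = -27
D (Player 2): min(39, -32) = -32
B (Player 1): max(-27, -32, 6) = 6
F (Player 2): min(-36, 36) = -36
G (Player 2): min(-16, 30) = -16
H (Player 2): min(19, 15, 24) = 15
E (Player 1): max(-36, -16, 15) = 15
Root (Player 2): min(6, 15) = 6

6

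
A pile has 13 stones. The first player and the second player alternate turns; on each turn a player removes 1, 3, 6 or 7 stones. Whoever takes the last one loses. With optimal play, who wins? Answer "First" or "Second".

Second

i:   0  1  2  3  4  5  6  7  8  9 10 11 12 13
     W  L  W  L  W  L  W  W  W  W  W  W  W  L
Position 13 is L, so the second player wins.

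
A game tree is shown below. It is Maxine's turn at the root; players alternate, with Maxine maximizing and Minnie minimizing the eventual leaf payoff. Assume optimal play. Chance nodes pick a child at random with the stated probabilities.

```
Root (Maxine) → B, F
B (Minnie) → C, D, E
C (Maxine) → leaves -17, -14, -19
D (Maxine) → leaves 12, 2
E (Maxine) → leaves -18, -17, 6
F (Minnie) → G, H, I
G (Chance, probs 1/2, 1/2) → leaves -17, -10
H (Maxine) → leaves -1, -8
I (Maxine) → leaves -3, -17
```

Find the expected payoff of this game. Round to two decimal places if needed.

-13.5

C (Maxine): max(-17, -14, -19) = -14
D (Maxine): max(12, 2) = 12
E (Maxine): max(-18, -17, 6) = 6
B (Minnie): min(-14, 12, 6) = -14
G (Chance): 1/2·-17 + 1/2·-10 = -13.5
H (Maxine): max(-1, -8) = -1
I (Maxine): max(-3, -17) = -3
F (Minnie): min(-13.5, -1, -3) = -13.5
Root (Maxine): max(-14, -13.5) = -13.5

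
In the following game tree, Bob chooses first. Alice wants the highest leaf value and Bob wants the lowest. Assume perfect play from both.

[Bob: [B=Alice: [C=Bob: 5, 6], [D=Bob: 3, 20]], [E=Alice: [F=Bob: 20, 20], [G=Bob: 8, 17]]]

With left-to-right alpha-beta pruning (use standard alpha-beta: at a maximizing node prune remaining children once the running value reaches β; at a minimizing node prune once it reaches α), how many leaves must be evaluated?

5

C [α=-∞,β=+∞]: v=5
D [α=5,β=+∞]: v=3 after child 1 ≤ α → α-cutoff, skip 1
B [α=-∞,β=+∞]: v=5
F [α=-∞,β=5]: v=20
E [α=-∞,β=5]: v=20 after child 1 ≥ β → β-cutoff, skip 1
Root [α=-∞,β=+∞]: v=5
Leaves evaluated: 5 of 8.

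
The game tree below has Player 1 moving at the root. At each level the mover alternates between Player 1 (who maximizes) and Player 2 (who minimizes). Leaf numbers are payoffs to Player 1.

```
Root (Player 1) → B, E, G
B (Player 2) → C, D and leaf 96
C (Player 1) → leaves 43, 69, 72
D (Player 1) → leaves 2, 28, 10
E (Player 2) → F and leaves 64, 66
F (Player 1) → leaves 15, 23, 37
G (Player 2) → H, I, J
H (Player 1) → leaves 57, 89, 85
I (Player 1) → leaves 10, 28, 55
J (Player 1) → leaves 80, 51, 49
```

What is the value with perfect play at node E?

F: max(15, 23, 37) = 37
E: min(37, 64, 66) = 37

37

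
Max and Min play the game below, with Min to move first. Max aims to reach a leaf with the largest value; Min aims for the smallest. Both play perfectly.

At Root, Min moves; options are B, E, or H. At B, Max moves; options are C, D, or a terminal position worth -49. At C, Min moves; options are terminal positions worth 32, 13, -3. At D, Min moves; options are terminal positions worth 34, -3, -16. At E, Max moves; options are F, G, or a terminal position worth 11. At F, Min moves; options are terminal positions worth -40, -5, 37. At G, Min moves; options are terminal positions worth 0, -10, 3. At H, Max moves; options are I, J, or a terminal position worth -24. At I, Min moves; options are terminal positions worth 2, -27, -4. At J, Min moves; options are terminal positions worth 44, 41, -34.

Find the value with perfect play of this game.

-24

C (Min): min(32, 13, -3) = -3
D (Min): min(34, -3, -16) = -16
B (Max): max(-3, -16, -49) = -3
F (Min): min(-40, -5, 37) = -40
G (Min): min(0, -10, 3) = -10
E (Max): max(-40, -10, 11) = 11
I (Min): min(2, -27, -4) = -27
J (Min): min(44, 41, -34) = -34
H (Max): max(-27, -34, -24) = -24
Root (Min): min(-3, 11, -24) = -24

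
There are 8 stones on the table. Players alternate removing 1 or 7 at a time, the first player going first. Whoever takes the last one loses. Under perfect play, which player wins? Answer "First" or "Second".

First

i:   0  1  2  3  4  5  6  7  8
     W  L  W  L  W  L  W  L  W
Position 8 is W, so the first player wins.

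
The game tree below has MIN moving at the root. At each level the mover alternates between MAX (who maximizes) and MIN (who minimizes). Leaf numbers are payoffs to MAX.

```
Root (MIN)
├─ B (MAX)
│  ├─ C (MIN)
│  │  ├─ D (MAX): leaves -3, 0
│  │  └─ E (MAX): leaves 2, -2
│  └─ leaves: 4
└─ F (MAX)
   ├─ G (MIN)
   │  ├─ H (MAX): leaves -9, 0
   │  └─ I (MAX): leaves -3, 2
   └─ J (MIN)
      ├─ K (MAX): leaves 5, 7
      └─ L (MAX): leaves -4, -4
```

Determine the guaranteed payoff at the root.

D (MAX): max(-3, 0) = 0
E (MAX): max(2, -2) = 2
C (MIN): min(0, 2) = 0
B (MAX): max(0, 4) = 4
H (MAX): max(-9, 0) = 0
I (MAX): max(-3, 2) = 2
G (MIN): min(0, 2) = 0
K (MAX): max(5, 7) = 7
L (MAX): max(-4, -4) = -4
J (MIN): min(7, -4) = -4
F (MAX): max(0, -4) = 0
Root (MIN): min(4, 0) = 0

0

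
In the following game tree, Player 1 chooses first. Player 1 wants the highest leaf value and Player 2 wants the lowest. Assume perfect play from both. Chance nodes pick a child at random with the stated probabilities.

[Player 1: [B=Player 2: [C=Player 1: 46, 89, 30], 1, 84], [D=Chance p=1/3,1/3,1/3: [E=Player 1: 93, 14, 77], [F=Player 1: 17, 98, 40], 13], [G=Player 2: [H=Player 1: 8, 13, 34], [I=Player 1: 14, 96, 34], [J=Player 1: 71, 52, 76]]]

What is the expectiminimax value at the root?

68

C (Player 1): max(46, 89, 30) = 89
B (Player 2): min(89, 1, 84) = 1
E (Player 1): max(93, 14, 77) = 93
F (Player 1): max(17, 98, 40) = 98
D (Chance): 1/3·93 + 1/3·98 + 1/3·13 = 68
H (Player 1): max(8, 13, 34) = 34
I (Player 1): max(14, 96, 34) = 96
J (Player 1): max(71, 52, 76) = 76
G (Player 2): min(34, 96, 76) = 34
Root (Player 1): max(1, 68, 34) = 68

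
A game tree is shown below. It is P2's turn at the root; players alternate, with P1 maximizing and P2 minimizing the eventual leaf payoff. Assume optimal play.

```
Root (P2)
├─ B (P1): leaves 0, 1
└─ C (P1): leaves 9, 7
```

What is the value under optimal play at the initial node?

1

B (P1): max(0, 1) = 1
C (P1): max(9, 7) = 9
Root (P2): min(1, 9) = 1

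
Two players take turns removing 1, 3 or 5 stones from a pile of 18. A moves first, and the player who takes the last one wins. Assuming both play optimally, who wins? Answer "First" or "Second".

W/L table (W = player to move can force a win):
i:   0  1  2  3  4  5  6  7  8  9 10 11 12 13 14 15 16 17 18
     L  W  L  W  L  W  L  W  L  W  L  W  L  W  L  W  L  W  L
Position 18 is L, so the second player wins.

Second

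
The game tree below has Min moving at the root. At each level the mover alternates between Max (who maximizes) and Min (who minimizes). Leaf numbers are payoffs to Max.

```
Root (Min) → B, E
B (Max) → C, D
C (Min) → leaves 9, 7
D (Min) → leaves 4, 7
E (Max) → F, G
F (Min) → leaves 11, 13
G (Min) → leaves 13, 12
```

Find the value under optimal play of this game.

7

C (Min): min(9, 7) = 7
D (Min): min(4, 7) = 4
B (Max): max(7, 4) = 7
F (Min): min(11, 13) = 11
G (Min): min(13, 12) = 12
E (Max): max(11, 12) = 12
Root (Min): min(7, 12) = 7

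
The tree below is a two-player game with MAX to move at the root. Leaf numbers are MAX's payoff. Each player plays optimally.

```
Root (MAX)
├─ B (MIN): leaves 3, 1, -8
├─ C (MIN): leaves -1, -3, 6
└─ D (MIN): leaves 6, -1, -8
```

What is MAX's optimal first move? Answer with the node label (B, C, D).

B (MIN): min(3, 1, -8) = -8
C (MIN): min(-1, -3, 6) = -3
D (MIN): min(6, -1, -8) = -8
Root (MAX): max(-8, -3, -8) = -3
MAX picks the child with the highest value: C (value -3).

C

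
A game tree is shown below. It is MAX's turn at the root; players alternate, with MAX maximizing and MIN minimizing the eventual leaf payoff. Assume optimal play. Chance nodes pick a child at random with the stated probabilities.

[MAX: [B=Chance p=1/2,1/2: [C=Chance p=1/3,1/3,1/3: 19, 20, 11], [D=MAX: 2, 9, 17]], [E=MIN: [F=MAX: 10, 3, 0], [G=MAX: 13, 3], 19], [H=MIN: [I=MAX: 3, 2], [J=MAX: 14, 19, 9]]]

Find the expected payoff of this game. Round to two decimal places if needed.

C (Chance): 1/3·19 + 1/3·20 + 1/3·11 = 16.67
D (MAX): max(2, 9, 17) = 17
B (Chance): 1/2·16.67 + 1/2·17 = 16.83
F (MAX): max(10, 3, 0) = 10
G (MAX): max(13, 3) = 13
E (MIN): min(10, 13, 19) = 10
I (MAX): max(3, 2) = 3
J (MAX): max(14, 19, 9) = 19
H (MIN): min(3, 19) = 3
Root (MAX): max(16.83, 10, 3) = 16.83

16.83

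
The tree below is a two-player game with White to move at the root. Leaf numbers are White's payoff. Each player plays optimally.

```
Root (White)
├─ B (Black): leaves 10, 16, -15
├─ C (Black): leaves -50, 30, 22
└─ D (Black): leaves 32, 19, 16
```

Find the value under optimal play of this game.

B (Black): min(10, 16, -15) = -15
C (Black): min(-50, 30, 22) = -50
D (Black): min(32, 19, 16) = 16
Root (White): max(-15, -50, 16) = 16

16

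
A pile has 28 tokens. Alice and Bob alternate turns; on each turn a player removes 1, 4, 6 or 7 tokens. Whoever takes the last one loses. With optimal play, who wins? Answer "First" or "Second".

Mark each pile size as W (mover wins) or L (mover loses):
i:   0  1  2  3  4  5  6  7  8  9 10 11 12 13 14 15 16 17 18 19 20 21 22 23 24 25 26 27 28
     W  L  W  L  W  W  L  W  W  W  W  L  W  W  L  W  L  W  W  L  W  W  W  W  L  W  W  L  W
Position 28 is W, so the first player wins.

First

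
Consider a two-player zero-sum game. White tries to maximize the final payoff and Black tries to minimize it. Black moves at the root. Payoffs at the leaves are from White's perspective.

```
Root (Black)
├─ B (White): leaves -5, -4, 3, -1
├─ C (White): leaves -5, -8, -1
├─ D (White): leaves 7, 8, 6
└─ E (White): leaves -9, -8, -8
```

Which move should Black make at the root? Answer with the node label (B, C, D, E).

B (White): max(-5, -4, 3, -1) = 3
C (White): max(-5, -8, -1) = -1
D (White): max(7, 8, 6) = 8
E (White): max(-9, -8, -8) = -8
Root (Black): min(3, -1, 8, -8) = -8
Black picks the child with the lowest value: E (value -8).

E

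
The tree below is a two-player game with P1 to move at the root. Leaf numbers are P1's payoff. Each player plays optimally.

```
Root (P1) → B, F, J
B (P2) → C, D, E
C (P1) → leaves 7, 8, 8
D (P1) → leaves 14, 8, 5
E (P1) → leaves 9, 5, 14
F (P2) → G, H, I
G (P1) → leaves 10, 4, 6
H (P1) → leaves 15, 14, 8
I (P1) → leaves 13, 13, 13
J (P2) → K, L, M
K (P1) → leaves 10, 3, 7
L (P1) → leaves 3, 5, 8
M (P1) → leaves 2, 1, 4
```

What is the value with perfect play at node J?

K: max(10, 3, 7) = 10
L: max(3, 5, 8) = 8
M: max(2, 1, 4) = 4
J: min(10, 8, 4) = 4

4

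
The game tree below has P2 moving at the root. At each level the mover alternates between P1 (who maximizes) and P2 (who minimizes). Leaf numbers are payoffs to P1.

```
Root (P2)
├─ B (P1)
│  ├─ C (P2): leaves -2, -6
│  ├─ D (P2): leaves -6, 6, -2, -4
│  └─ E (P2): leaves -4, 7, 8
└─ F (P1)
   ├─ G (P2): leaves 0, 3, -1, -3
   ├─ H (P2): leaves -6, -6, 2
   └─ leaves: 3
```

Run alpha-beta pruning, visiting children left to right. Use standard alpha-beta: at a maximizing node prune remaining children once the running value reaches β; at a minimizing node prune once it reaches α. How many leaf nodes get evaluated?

C [α=-∞,β=+∞]: v=-6
D [α=-6,β=+∞]: v=-6 after child 1 ≤ α → α-cutoff, skip 3
E [α=-6,β=+∞]: v=-4
B [α=-∞,β=+∞]: v=-4
G [α=-∞,β=-4]: v=-3
F [α=-∞,β=-4]: v=-3 after child 1 ≥ β → β-cutoff, skip 2
Root [α=-∞,β=+∞]: v=-4
Leaves evaluated: 10 of 17.

10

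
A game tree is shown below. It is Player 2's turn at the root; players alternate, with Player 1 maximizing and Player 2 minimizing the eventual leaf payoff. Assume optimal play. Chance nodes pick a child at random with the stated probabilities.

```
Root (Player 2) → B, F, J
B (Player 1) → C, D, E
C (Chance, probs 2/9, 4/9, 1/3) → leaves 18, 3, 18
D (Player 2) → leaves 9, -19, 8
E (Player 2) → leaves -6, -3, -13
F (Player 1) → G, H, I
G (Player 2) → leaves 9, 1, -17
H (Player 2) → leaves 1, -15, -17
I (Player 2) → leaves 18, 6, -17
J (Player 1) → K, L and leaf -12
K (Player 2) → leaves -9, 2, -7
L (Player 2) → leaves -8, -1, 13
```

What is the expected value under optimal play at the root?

-17

C (Chance): 2/9·18 + 4/9·3 + 1/3·18 = 11.33
D (Player 2): min(9, -19, 8) = -19
E (Player 2): min(-6, -3, -13) = -13
B (Player 1): max(11.33, -19, -13) = 11.33
G (Player 2): min(9, 1, -17) = -17
H (Player 2): min(1, -15, -17) = -17
I (Player 2): min(18, 6, -17) = -17
F (Player 1): max(-17, -17, -17) = -17
K (Player 2): min(-9, 2, -7) = -9
L (Player 2): min(-8, -1, 13) = -8
J (Player 1): max(-9, -8, -12) = -8
Root (Player 2): min(11.33, -17, -8) = -17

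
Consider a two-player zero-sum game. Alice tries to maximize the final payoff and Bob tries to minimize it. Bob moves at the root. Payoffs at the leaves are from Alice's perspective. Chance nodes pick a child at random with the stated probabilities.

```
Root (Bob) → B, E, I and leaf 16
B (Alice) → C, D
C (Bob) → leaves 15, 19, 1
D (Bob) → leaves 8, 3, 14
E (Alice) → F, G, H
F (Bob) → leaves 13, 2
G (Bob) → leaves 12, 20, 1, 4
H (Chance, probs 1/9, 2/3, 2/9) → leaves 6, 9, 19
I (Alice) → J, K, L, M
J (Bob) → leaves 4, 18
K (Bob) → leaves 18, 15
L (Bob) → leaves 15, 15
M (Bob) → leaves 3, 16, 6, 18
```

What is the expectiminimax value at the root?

C (Bob): min(15, 19, 1) = 1
D (Bob): min(8, 3, 14) = 3
B (Alice): max(1, 3) = 3
F (Bob): min(13, 2) = 2
G (Bob): min(12, 20, 1, 4) = 1
H (Chance): 1/9·6 + 2/3·9 + 2/9·19 = 10.89
E (Alice): max(2, 1, 10.89) = 10.89
J (Bob): min(4, 18) = 4
K (Bob): min(18, 15) = 15
L (Bob): min(15, 15) = 15
M (Bob): min(3, 16, 6, 18) = 3
I (Alice): max(4, 15, 15, 3) = 15
Root (Bob): min(3, 10.89, 15, 16) = 3

3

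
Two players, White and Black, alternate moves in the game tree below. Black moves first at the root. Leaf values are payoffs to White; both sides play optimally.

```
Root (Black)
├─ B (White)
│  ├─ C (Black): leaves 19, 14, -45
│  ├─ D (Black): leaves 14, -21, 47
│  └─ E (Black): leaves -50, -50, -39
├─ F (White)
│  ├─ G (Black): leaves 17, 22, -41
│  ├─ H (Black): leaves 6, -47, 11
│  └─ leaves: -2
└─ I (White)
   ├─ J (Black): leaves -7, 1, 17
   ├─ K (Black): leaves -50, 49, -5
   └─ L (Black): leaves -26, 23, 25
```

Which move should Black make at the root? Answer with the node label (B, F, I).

C (Black): min(19, 14, -45) = -45
D (Black): min(14, -21, 47) = -21
E (Black): min(-50, -50, -39) = -50
B (White): max(-45, -21, -50) = -21
G (Black): min(17, 22, -41) = -41
H (Black): min(6, -47, 11) = -47
F (White): max(-41, -47, -2) = -2
J (Black): min(-7, 1, 17) = -7
K (Black): min(-50, 49, -5) = -50
L (Black): min(-26, 23, 25) = -26
I (White): max(-7, -50, -26) = -7
Root (Black): min(-21, -2, -7) = -21
Black picks the child with the lowest value: B (value -21).

B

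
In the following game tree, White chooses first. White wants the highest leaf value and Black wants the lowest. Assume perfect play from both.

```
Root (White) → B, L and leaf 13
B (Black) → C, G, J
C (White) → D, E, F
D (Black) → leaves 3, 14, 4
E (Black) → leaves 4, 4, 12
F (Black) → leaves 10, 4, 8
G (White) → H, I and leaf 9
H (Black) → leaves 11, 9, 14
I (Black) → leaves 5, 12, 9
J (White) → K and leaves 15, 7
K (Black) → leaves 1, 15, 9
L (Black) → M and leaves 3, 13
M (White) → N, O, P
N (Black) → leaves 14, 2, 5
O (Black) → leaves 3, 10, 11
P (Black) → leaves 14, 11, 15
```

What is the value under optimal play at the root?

D (Black): min(3, 14, 4) = 3
E (Black): min(4, 4, 12) = 4
F (Black): min(10, 4, 8) = 4
C (White): max(3, 4, 4) = 4
H (Black): min(11, 9, 14) = 9
I (Black): min(5, 12, 9) = 5
G (White): max(9, 5, 9) = 9
K (Black): min(1, 15, 9) = 1
J (White): max(1, 15, 7) = 15
B (Black): min(4, 9, 15) = 4
N (Black): min(14, 2, 5) = 2
O (Black): min(3, 10, 11) = 3
P (Black): min(14, 11, 15) = 11
M (White): max(2, 3, 11) = 11
L (Black): min(11, 3, 13) = 3
Root (White): max(4, 3, 13) = 13

13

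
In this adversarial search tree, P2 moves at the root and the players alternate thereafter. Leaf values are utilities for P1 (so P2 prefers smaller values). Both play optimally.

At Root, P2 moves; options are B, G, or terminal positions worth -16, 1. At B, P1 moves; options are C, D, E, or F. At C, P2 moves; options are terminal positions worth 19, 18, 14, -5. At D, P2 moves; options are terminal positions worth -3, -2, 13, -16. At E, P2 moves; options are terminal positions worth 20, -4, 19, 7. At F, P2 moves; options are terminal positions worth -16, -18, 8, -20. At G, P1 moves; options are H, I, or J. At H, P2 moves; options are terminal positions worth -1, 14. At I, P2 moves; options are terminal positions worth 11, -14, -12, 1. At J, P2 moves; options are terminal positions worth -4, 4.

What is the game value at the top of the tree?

-16

C (P2): min(19, 18, 14, -5) = -5
D (P2): min(-3, -2, 13, -16) = -16
E (P2): min(20, -4, 19, 7) = -4
F (P2): min(-16, -18, 8, -20) = -20
B (P1): max(-5, -16, -4, -20) = -4
H (P2): min(-1, 14) = -1
I (P2): min(11, -14, -12, 1) = -14
J (P2): min(-4, 4) = -4
G (P1): max(-1, -14, -4) = -1
Root (P2): min(-4, -1, -16, 1) = -16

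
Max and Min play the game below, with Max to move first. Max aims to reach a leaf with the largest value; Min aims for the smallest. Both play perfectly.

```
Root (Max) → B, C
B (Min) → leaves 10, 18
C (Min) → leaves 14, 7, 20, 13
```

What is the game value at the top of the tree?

B (Min): min(10, 18) = 10
C (Min): min(14, 7, 20, 13) = 7
Root (Max): max(10, 7) = 10

10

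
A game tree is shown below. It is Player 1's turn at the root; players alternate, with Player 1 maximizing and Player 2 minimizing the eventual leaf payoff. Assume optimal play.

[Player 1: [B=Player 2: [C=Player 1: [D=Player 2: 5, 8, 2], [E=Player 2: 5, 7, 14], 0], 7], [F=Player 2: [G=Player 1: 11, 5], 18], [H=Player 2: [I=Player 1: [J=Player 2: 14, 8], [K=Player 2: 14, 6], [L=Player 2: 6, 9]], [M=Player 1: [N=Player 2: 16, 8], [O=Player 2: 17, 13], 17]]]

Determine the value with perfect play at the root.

D (Player 2): min(5, 8, 2) = 2
E (Player 2): min(5, 7, 14) = 5
C (Player 1): max(2, 5, 0) = 5
B (Player 2): min(5, 7) = 5
G (Player 1): max(11, 5) = 11
F (Player 2): min(11, 18) = 11
J (Player 2): min(14, 8) = 8
K (Player 2): min(14, 6) = 6
L (Player 2): min(6, 9) = 6
I (Player 1): max(8, 6, 6) = 8
N (Player 2): min(16, 8) = 8
O (Player 2): min(17, 13) = 13
M (Player 1): max(8, 13, 17) = 17
H (Player 2): min(8, 17) = 8
Root (Player 1): max(5, 11, 8) = 11

11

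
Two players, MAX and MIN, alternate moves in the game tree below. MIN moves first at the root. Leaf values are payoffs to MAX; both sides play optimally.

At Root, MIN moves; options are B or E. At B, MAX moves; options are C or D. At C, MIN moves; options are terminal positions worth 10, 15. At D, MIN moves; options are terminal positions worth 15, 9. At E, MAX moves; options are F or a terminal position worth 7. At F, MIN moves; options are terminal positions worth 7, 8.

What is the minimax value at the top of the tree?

C (MIN): min(10, 15) = 10
D (MIN): min(15, 9) = 9
B (MAX): max(10, 9) = 10
F (MIN): min(7, 8) = 7
E (MAX): max(7, 7) = 7
Root (MIN): min(10, 7) = 7

7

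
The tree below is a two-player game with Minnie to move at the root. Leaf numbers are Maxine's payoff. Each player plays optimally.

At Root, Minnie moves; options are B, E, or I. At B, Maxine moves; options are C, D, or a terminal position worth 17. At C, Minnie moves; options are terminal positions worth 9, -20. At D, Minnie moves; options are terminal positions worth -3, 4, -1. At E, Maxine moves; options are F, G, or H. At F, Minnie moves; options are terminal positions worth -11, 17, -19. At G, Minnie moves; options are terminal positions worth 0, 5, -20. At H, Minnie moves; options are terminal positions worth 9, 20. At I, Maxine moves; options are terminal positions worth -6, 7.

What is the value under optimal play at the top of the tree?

C (Minnie): min(9, -20) = -20
D (Minnie): min(-3, 4, -1) = -3
B (Maxine): max(-20, -3, 17) = 17
F (Minnie): min(-11, 17, -19) = -19
G (Minnie): min(0, 5, -20) = -20
H (Minnie): min(9, 20) = 9
E (Maxine): max(-19, -20, 9) = 9
I (Maxine): max(-6, 7) = 7
Root (Minnie): min(17, 9, 7) = 7

7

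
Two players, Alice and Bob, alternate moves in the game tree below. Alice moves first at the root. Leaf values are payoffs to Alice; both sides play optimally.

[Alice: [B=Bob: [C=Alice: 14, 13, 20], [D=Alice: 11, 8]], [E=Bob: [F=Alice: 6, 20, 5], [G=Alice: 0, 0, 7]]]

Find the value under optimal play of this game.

11

C (Alice): max(14, 13, 20) = 20
D (Alice): max(11, 8) = 11
B (Bob): min(20, 11) = 11
F (Alice): max(6, 20, 5) = 20
G (Alice): max(0, 0, 7) = 7
E (Bob): min(20, 7) = 7
Root (Alice): max(11, 7) = 11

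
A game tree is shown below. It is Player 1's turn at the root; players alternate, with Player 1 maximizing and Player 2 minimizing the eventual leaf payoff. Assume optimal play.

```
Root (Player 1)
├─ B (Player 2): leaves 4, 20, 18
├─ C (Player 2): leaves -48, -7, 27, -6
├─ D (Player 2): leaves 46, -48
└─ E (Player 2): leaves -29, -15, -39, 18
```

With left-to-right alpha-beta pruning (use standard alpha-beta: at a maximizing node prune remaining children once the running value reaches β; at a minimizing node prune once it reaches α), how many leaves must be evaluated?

B [α=-∞,β=+∞]: v=4
C [α=4,β=+∞]: v=-48 after child 1 ≤ α → α-cutoff, skip 3
D [α=4,β=+∞]: v=-48
E [α=4,β=+∞]: v=-29 after child 1 ≤ α → α-cutoff, skip 3
Root [α=-∞,β=+∞]: v=4
Leaves evaluated: 7 of 13.

7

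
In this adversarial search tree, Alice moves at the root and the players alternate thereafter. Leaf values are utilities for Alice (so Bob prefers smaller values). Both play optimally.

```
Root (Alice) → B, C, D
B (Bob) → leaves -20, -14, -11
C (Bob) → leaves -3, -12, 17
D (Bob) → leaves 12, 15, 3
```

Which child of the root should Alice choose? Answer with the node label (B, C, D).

D

B (Bob): min(-20, -14, -11) = -20
C (Bob): min(-3, -12, 17) = -12
D (Bob): min(12, 15, 3) = 3
Root (Alice): max(-20, -12, 3) = 3
Alice picks the child with the highest value: D (value 3).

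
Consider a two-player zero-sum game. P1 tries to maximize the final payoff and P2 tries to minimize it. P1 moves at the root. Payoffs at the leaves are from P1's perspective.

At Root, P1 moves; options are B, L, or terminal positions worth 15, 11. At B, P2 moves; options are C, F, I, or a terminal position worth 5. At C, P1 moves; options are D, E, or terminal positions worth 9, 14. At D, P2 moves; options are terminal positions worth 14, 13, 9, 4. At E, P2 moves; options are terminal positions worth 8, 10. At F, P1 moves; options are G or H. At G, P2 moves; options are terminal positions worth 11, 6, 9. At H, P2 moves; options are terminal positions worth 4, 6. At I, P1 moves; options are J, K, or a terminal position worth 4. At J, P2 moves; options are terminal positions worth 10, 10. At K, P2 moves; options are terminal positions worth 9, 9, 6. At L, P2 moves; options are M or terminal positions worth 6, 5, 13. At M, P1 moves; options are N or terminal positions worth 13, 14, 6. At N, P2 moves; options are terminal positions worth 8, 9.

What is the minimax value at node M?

14

N: min(8, 9) = 8
M: max(8, 13, 14, 6) = 14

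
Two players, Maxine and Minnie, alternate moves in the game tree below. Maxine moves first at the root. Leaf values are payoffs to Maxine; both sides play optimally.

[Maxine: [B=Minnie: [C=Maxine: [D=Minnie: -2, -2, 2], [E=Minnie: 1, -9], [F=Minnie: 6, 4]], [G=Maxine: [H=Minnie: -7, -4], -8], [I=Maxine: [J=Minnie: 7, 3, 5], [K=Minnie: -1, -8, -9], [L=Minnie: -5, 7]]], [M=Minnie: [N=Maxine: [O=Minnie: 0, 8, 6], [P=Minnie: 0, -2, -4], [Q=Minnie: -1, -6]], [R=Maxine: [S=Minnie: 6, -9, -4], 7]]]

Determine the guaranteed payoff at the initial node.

D (Minnie): min(-2, -2, 2) = -2
E (Minnie): min(1, -9) = -9
F (Minnie): min(6, 4) = 4
C (Maxine): max(-2, -9, 4) = 4
H (Minnie): min(-7, -4) = -7
G (Maxine): max(-7, -8) = -7
J (Minnie): min(7, 3, 5) = 3
K (Minnie): min(-1, -8, -9) = -9
L (Minnie): min(-5, 7) = -5
I (Maxine): max(3, -9, -5) = 3
B (Minnie): min(4, -7, 3) = -7
O (Minnie): min(0, 8, 6) = 0
P (Minnie): min(0, -2, -4) = -4
Q (Minnie): min(-1, -6) = -6
N (Maxine): max(0, -4, -6) = 0
S (Minnie): min(6, -9, -4) = -9
R (Maxine): max(-9, 7) = 7
M (Minnie): min(0, 7) = 0
Root (Maxine): max(-7, 0) = 0

0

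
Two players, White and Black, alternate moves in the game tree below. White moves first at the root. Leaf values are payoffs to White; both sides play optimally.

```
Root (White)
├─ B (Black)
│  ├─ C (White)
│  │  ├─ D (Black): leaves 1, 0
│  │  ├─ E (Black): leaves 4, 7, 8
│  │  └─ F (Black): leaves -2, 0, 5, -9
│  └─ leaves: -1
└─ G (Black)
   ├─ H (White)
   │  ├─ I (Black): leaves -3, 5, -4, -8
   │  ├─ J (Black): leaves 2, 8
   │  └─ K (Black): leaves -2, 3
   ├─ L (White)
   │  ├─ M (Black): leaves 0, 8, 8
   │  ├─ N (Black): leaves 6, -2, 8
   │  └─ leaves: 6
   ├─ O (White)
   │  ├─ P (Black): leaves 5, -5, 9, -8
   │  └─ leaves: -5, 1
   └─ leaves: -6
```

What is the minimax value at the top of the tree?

D (Black): min(1, 0) = 0
E (Black): min(4, 7, 8) = 4
F (Black): min(-2, 0, 5, -9) = -9
C (White): max(0, 4, -9) = 4
B (Black): min(4, -1) = -1
I (Black): min(-3, 5, -4, -8) = -8
J (Black): min(2, 8) = 2
K (Black): min(-2, 3) = -2
H (White): max(-8, 2, -2) = 2
M (Black): min(0, 8, 8) = 0
N (Black): min(6, -2, 8) = -2
L (White): max(0, -2, 6) = 6
P (Black): min(5, -5, 9, -8) = -8
O (White): max(-8, -5, 1) = 1
G (Black): min(2, 6, 1, -6) = -6
Root (White): max(-1, -6) = -1

-1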